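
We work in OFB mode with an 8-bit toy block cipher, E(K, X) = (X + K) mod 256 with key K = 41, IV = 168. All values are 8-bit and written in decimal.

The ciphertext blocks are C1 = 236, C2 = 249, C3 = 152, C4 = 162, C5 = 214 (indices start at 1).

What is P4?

OFB decryption: S_i = E(K, S_{i−1}) with S_{0} = IV; P_i = C_i ⊕ S_i.
P1: S = E(K, 168) = 209; 236 ⊕ 209 = 61.
P2: S = E(K, 209) = 250; 249 ⊕ 250 = 3.
P3: S = E(K, 250) = 35; 152 ⊕ 35 = 187.
P4: S = E(K, 35) = 76; 162 ⊕ 76 = 238.

P4 = 238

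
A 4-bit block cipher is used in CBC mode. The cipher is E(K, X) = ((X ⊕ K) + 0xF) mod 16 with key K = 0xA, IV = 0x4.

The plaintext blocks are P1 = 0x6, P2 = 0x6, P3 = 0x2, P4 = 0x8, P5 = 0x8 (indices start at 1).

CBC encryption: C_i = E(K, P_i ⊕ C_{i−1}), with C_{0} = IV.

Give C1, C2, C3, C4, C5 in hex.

C1: P1 ⊕ 0x4 = 0x2; E(K, 0x2) = 0x7.
C2: P2 ⊕ 0x7 = 0x1; E(K, 0x1) = 0xA.
C3: P3 ⊕ 0xA = 0x8; E(K, 0x8) = 0x1.
C4: P4 ⊕ 0x1 = 0x9; E(K, 0x9) = 0x2.
C5: P5 ⊕ 0x2 = 0xA; E(K, 0xA) = 0xF.

C1 = 0x7, C2 = 0xA, C3 = 0x1, C4 = 0x2, C5 = 0xF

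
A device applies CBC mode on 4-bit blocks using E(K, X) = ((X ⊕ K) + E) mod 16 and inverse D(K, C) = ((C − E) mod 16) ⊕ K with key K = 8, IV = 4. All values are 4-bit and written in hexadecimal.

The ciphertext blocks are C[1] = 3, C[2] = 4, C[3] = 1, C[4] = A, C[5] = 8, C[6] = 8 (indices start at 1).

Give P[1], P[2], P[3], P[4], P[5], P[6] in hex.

CBC decryption: P_i = D(K, C_i) ⊕ C_{i−1}, with C_{0} = IV.
P[1]: D(K, 3) = D; D ⊕ 4 = 9.
P[2]: D(K, 4) = E; E ⊕ 3 = D.
P[3]: D(K, 1) = B; B ⊕ 4 = F.
P[4]: D(K, A) = 4; 4 ⊕ 1 = 5.
P[5]: D(K, 8) = 2; 2 ⊕ A = 8.
P[6]: D(K, 8) = 2; 2 ⊕ 8 = A.

P[1] = 9, P[2] = D, P[3] = F, P[4] = 5, P[5] = 8, P[6] = A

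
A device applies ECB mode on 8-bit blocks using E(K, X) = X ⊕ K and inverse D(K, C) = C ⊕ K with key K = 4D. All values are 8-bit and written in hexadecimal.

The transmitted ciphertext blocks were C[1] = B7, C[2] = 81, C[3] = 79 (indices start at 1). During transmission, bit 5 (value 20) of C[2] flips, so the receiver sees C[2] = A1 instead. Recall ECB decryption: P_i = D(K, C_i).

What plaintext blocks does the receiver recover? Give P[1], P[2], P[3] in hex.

P[1] = FA, P[2] = EC, P[3] = 34

Only C[2] changed, to A1. In ECB, a change in C_i affects only P_i. Decrypting the received ciphertext:
P[1]: D(K, B7) = FA.
P[2]: D(K, A1) = EC.
P[3]: D(K, 79) = 34.
Blocks that differ from the original plaintext: P[2].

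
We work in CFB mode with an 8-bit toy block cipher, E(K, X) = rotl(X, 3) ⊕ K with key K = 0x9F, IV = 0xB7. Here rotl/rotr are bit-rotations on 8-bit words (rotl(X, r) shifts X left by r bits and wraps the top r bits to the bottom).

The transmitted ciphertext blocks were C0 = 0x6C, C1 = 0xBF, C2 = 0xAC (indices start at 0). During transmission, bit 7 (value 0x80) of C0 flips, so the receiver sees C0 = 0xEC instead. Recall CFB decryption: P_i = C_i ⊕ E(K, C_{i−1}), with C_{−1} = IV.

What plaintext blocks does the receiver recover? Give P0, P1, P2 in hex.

P0 = 0xCE, P1 = 0x47, P2 = 0xCE

Only C0 changed, to 0xEC. In CFB, a change in C_i flips the same bit in P_i and garbles P_{i+1}. Decrypting the received ciphertext:
P0: E(K, 0xB7) = 0x22; 0xEC ⊕ 0x22 = 0xCE.
P1: E(K, 0xEC) = 0xF8; 0xBF ⊕ 0xF8 = 0x47.
P2: E(K, 0xBF) = 0x62; 0xAC ⊕ 0x62 = 0xCE.
Blocks that differ from the original plaintext: P0, P1.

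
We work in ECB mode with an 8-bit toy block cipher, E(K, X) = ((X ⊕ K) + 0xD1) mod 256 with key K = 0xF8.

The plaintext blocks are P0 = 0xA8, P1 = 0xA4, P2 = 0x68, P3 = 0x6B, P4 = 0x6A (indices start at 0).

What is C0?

ECB encryption: C_i = E(K, P_i).
C0: E(K, 0xA8) = 0x21.

C0 = 0x21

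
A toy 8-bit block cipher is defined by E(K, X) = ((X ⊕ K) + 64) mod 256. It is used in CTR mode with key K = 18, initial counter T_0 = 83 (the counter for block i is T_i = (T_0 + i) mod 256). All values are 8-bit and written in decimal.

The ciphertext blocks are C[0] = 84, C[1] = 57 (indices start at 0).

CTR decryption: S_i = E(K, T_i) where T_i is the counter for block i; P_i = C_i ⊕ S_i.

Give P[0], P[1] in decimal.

P[0] = 213, P[1] = 191

P[0]: T = 83, S = E(K, T) = 129; 84 ⊕ 129 = 213.
P[1]: T = 84, S = E(K, T) = 134; 57 ⊕ 134 = 191.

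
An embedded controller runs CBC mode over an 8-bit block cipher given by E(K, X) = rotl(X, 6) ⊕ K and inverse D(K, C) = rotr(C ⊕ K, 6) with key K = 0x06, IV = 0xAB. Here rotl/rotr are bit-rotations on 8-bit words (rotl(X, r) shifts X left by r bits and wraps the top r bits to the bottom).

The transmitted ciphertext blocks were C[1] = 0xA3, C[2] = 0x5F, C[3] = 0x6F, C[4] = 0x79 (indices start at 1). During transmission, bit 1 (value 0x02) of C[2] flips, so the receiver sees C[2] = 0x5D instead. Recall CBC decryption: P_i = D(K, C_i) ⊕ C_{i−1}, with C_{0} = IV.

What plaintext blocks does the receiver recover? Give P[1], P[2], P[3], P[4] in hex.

P[1] = 0x3D, P[2] = 0xCE, P[3] = 0xF8, P[4] = 0x92

Only C[2] changed, to 0x5D. In CBC, a change in C_i garbles P_i and flips the same bit in P_{i+1}. Decrypting the received ciphertext:
P[1]: D(K, 0xA3) = 0x96; 0x96 ⊕ 0xAB = 0x3D.
P[2]: D(K, 0x5D) = 0x6D; 0x6D ⊕ 0xA3 = 0xCE.
P[3]: D(K, 0x6F) = 0xA5; 0xA5 ⊕ 0x5D = 0xF8.
P[4]: D(K, 0x79) = 0xFD; 0xFD ⊕ 0x6F = 0x92.
Blocks that differ from the original plaintext: P[2], P[3].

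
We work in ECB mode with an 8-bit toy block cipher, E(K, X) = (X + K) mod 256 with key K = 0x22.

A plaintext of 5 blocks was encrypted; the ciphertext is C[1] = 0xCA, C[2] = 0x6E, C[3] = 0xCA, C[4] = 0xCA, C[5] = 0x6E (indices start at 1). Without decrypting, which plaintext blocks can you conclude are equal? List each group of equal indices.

P[1] = P[3] = P[4]; P[2] = P[5]

ECB encrypts each block independently with the same key, so equal ciphertext blocks imply equal plaintext blocks.
C[1] = C[3] = C[4] = 0xCA, so P[1] = P[3] = P[4].
C[2] = C[5] = 0x6E, so P[2] = P[5].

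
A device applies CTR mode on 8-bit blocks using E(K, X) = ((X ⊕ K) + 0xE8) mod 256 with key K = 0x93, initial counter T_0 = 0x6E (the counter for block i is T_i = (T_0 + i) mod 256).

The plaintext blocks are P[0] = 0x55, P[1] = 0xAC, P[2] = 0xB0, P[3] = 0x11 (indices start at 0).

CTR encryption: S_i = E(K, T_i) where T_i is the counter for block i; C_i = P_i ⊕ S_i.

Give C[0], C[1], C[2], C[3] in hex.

C[0] = 0xB0, C[1] = 0x48, C[2] = 0x7B, C[3] = 0xDB

C[0]: T = 0x6E, S = E(K, T) = 0xE5; 0x55 ⊕ 0xE5 = 0xB0.
C[1]: T = 0x6F, S = E(K, T) = 0xE4; 0xAC ⊕ 0xE4 = 0x48.
C[2]: T = 0x70, S = E(K, T) = 0xCB; 0xB0 ⊕ 0xCB = 0x7B.
C[3]: T = 0x71, S = E(K, T) = 0xCA; 0x11 ⊕ 0xCA = 0xDB.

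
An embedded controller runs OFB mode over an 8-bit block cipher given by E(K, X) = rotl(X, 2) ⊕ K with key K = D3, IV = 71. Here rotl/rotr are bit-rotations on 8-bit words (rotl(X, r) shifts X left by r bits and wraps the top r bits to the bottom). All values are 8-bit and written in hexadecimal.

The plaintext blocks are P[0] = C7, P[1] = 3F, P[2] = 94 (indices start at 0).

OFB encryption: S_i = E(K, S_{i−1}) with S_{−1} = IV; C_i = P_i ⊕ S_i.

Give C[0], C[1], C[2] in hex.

C[0]: S = E(K, 71) = 16; C7 ⊕ 16 = D1.
C[1]: S = E(K, 16) = 8B; 3F ⊕ 8B = B4.
C[2]: S = E(K, 8B) = FD; 94 ⊕ FD = 69.

C[0] = D1, C[1] = B4, C[2] = 69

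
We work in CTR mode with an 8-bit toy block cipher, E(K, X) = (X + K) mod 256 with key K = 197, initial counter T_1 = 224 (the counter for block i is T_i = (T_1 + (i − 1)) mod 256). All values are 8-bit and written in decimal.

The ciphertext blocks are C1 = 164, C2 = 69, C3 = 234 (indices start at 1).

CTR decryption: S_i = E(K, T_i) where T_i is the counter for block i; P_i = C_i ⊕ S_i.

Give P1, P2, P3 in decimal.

P1 = 1, P2 = 227, P3 = 77

P1: T = 224, S = E(K, T) = 165; 164 ⊕ 165 = 1.
P2: T = 225, S = E(K, T) = 166; 69 ⊕ 166 = 227.
P3: T = 226, S = E(K, T) = 167; 234 ⊕ 167 = 77.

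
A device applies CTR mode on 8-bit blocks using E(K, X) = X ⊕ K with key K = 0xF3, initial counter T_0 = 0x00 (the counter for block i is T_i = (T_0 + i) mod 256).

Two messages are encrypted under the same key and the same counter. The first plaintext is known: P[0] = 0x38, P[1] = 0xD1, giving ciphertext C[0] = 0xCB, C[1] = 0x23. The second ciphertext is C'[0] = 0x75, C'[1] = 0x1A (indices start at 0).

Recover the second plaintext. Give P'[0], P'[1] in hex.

In CTR with a reused counter, both messages share the same keystream S_i, so C_i ⊕ C'_i = P_i ⊕ P'_i and thus P'_i = P_i ⊕ C_i ⊕ C'_i.
P'[0]: 0x38 ⊕ 0xCB ⊕ 0x75 = 0x86.
P'[1]: 0xD1 ⊕ 0x23 ⊕ 0x1A = 0xE8.

P'[0] = 0x86, P'[1] = 0xE8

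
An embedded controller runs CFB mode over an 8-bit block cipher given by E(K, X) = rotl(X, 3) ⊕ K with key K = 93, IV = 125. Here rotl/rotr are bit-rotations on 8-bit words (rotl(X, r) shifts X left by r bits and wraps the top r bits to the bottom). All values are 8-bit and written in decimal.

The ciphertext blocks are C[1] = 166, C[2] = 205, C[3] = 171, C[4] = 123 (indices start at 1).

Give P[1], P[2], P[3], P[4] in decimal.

P[1] = 16, P[2] = 165, P[3] = 152, P[4] = 123

CFB decryption: P_i = C_i ⊕ E(K, C_{i−1}), with C_{0} = IV.
P[1]: E(K, 125) = 182; 166 ⊕ 182 = 16.
P[2]: E(K, 166) = 104; 205 ⊕ 104 = 165.
P[3]: E(K, 205) = 51; 171 ⊕ 51 = 152.
P[4]: E(K, 171) = 0; 123 ⊕ 0 = 123.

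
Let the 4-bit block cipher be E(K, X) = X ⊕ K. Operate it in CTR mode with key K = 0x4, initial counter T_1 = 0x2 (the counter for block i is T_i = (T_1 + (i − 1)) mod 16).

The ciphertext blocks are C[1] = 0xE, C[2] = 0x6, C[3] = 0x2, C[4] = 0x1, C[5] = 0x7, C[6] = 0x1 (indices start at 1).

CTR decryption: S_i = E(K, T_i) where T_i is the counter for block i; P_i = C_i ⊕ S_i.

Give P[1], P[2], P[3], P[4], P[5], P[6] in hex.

P[1] = 0x8, P[2] = 0x1, P[3] = 0x2, P[4] = 0x0, P[5] = 0x5, P[6] = 0x2

P[1]: T = 0x2, S = E(K, T) = 0x6; 0xE ⊕ 0x6 = 0x8.
P[2]: T = 0x3, S = E(K, T) = 0x7; 0x6 ⊕ 0x7 = 0x1.
P[3]: T = 0x4, S = E(K, T) = 0x0; 0x2 ⊕ 0x0 = 0x2.
P[4]: T = 0x5, S = E(K, T) = 0x1; 0x1 ⊕ 0x1 = 0x0.
P[5]: T = 0x6, S = E(K, T) = 0x2; 0x7 ⊕ 0x2 = 0x5.
P[6]: T = 0x7, S = E(K, T) = 0x3; 0x1 ⊕ 0x3 = 0x2.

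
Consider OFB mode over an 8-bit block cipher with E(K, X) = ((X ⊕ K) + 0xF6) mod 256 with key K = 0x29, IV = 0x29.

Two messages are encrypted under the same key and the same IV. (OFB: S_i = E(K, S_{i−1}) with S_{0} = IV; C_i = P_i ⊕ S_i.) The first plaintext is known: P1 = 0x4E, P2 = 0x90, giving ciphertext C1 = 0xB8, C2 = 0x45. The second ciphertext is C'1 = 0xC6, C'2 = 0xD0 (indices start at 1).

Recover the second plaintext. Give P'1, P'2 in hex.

P'1 = 0x30, P'2 = 0x05

In OFB with a reused IV, both messages share the same keystream S_i, so C_i ⊕ C'_i = P_i ⊕ P'_i and thus P'_i = P_i ⊕ C_i ⊕ C'_i.
P'1: 0x4E ⊕ 0xB8 ⊕ 0xC6 = 0x30.
P'2: 0x90 ⊕ 0x45 ⊕ 0xD0 = 0x05.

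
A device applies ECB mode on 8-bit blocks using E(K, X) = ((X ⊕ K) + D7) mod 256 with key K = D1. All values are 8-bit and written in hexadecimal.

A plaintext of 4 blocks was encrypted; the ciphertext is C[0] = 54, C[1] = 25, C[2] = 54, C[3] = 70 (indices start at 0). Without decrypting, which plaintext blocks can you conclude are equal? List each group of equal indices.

P[0] = P[2]

ECB encrypts each block independently with the same key, so equal ciphertext blocks imply equal plaintext blocks.
C[0] = C[2] = 54, so P[0] = P[2].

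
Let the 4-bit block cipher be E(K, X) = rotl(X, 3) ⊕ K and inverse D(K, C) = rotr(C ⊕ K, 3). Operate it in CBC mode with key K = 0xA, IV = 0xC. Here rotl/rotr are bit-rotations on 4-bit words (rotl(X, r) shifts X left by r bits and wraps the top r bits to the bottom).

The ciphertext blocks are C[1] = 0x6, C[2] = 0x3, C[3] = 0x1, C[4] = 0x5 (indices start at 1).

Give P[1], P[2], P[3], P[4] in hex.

P[1] = 0x5, P[2] = 0x5, P[3] = 0x4, P[4] = 0xE

CBC decryption: P_i = D(K, C_i) ⊕ C_{i−1}, with C_{0} = IV.
P[1]: D(K, 0x6) = 0x9; 0x9 ⊕ 0xC = 0x5.
P[2]: D(K, 0x3) = 0x3; 0x3 ⊕ 0x6 = 0x5.
P[3]: D(K, 0x1) = 0x7; 0x7 ⊕ 0x3 = 0x4.
P[4]: D(K, 0x5) = 0xF; 0xF ⊕ 0x1 = 0xE.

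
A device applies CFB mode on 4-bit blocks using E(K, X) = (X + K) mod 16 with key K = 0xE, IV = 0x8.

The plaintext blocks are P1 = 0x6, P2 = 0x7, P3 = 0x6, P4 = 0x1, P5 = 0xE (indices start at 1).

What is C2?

C2 = 0x9

CFB encryption: C_i = P_i ⊕ E(K, C_{i−1}), with C_{0} = IV.
C1: E(K, 0x8) = 0x6; 0x6 ⊕ 0x6 = 0x0.
C2: E(K, 0x0) = 0xE; 0x7 ⊕ 0xE = 0x9.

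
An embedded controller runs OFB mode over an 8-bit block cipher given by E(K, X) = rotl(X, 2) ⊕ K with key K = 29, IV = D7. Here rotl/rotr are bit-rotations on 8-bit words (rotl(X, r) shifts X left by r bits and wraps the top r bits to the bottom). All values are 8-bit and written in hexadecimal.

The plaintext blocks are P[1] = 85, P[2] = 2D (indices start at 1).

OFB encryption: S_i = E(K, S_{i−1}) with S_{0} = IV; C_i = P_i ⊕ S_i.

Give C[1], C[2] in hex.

C[1]: S = E(K, D7) = 76; 85 ⊕ 76 = F3.
C[2]: S = E(K, 76) = F0; 2D ⊕ F0 = DD.

C[1] = F3, C[2] = DD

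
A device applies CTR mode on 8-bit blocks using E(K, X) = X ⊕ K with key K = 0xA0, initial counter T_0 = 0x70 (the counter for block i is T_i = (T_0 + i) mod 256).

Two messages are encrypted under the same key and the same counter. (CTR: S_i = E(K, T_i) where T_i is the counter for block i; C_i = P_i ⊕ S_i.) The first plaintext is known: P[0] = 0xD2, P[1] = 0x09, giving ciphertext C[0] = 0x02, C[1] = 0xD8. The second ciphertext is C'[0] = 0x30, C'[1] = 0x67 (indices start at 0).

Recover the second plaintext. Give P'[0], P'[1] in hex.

In CTR with a reused counter, both messages share the same keystream S_i, so C_i ⊕ C'_i = P_i ⊕ P'_i and thus P'_i = P_i ⊕ C_i ⊕ C'_i.
P'[0]: 0xD2 ⊕ 0x02 ⊕ 0x30 = 0xE0.
P'[1]: 0x09 ⊕ 0xD8 ⊕ 0x67 = 0xB6.

P'[0] = 0xE0, P'[1] = 0xB6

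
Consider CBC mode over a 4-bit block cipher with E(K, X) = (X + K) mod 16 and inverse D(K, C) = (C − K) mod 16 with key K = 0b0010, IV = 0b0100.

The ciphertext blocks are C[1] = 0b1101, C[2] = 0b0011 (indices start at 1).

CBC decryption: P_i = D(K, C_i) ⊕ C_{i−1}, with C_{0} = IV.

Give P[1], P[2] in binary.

P[1]: D(K, 0b1101) = 0b1011; 0b1011 ⊕ 0b0100 = 0b1111.
P[2]: D(K, 0b0011) = 0b0001; 0b0001 ⊕ 0b1101 = 0b1100.

P[1] = 0b1111, P[2] = 0b1100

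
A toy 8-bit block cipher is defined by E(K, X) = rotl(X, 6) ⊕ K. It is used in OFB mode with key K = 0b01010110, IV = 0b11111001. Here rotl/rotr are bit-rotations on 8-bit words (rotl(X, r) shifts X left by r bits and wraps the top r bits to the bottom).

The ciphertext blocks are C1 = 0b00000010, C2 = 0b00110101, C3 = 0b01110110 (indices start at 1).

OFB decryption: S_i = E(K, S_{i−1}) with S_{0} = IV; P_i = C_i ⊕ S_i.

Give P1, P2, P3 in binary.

P1: S = E(K, 0b11111001) = 0b00101000; 0b00000010 ⊕ 0b00101000 = 0b00101010.
P2: S = E(K, 0b00101000) = 0b01011100; 0b00110101 ⊕ 0b01011100 = 0b01101001.
P3: S = E(K, 0b01011100) = 0b01000001; 0b01110110 ⊕ 0b01000001 = 0b00110111.

P1 = 0b00101010, P2 = 0b01101001, P3 = 0b00110111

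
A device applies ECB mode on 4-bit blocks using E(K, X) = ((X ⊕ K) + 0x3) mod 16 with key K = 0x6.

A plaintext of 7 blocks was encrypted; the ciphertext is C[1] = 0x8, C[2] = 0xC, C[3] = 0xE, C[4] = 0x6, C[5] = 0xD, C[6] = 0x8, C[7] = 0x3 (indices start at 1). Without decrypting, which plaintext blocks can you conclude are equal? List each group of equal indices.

P[1] = P[6]

ECB encrypts each block independently with the same key, so equal ciphertext blocks imply equal plaintext blocks.
C[1] = C[6] = 0x8, so P[1] = P[6].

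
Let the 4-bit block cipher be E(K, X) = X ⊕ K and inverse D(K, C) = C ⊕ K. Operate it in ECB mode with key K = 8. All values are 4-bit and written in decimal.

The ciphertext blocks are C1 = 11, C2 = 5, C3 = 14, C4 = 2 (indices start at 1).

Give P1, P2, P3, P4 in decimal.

ECB decryption: P_i = D(K, C_i).
P1: D(K, 11) = 3.
P2: D(K, 5) = 13.
P3: D(K, 14) = 6.
P4: D(K, 2) = 10.

P1 = 3, P2 = 13, P3 = 6, P4 = 10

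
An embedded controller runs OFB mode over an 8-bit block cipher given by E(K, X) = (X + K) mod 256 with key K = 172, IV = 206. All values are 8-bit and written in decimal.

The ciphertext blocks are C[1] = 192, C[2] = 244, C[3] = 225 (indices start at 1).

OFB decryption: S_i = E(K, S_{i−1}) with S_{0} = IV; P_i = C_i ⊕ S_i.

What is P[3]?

P[1]: S = E(K, 206) = 122; 192 ⊕ 122 = 186.
P[2]: S = E(K, 122) = 38; 244 ⊕ 38 = 210.
P[3]: S = E(K, 38) = 210; 225 ⊕ 210 = 51.

P[3] = 51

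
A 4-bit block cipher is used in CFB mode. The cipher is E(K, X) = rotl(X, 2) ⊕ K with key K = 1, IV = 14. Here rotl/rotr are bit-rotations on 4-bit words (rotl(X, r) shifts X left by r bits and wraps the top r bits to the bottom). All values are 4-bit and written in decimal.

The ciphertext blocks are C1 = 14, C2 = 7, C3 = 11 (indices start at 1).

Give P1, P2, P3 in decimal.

CFB decryption: P_i = C_i ⊕ E(K, C_{i−1}), with C_{0} = IV.
P1: E(K, 14) = 10; 14 ⊕ 10 = 4.
P2: E(K, 14) = 10; 7 ⊕ 10 = 13.
P3: E(K, 7) = 12; 11 ⊕ 12 = 7.

P1 = 4, P2 = 13, P3 = 7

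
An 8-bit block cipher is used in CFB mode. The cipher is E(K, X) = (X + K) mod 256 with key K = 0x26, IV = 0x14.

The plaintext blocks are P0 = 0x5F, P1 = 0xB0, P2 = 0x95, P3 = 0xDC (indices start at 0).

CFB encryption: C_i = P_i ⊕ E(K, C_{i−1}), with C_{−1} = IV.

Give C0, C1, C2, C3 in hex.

C0 = 0x65, C1 = 0x3B, C2 = 0xF4, C3 = 0xC6

C0: E(K, 0x14) = 0x3A; 0x5F ⊕ 0x3A = 0x65.
C1: E(K, 0x65) = 0x8B; 0xB0 ⊕ 0x8B = 0x3B.
C2: E(K, 0x3B) = 0x61; 0x95 ⊕ 0x61 = 0xF4.
C3: E(K, 0xF4) = 0x1A; 0xDC ⊕ 0x1A = 0xC6.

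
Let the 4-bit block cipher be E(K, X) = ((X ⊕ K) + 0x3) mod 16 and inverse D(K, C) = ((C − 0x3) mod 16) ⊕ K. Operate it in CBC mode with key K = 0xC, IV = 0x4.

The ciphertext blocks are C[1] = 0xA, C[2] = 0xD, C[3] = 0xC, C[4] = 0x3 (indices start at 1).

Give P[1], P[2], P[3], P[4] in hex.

P[1] = 0xF, P[2] = 0xC, P[3] = 0x8, P[4] = 0x0

CBC decryption: P_i = D(K, C_i) ⊕ C_{i−1}, with C_{0} = IV.
P[1]: D(K, 0xA) = 0xB; 0xB ⊕ 0x4 = 0xF.
P[2]: D(K, 0xD) = 0x6; 0x6 ⊕ 0xA = 0xC.
P[3]: D(K, 0xC) = 0x5; 0x5 ⊕ 0xD = 0x8.
P[4]: D(K, 0x3) = 0xC; 0xC ⊕ 0xC = 0x0.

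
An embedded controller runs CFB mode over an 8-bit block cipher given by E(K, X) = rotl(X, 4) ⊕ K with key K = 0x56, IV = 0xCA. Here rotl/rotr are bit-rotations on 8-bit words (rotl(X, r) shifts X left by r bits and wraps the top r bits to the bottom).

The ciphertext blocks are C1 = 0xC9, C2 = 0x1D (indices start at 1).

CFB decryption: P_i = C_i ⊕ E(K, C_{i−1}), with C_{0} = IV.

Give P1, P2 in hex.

P1 = 0x33, P2 = 0xD7

P1: E(K, 0xCA) = 0xFA; 0xC9 ⊕ 0xFA = 0x33.
P2: E(K, 0xC9) = 0xCA; 0x1D ⊕ 0xCA = 0xD7.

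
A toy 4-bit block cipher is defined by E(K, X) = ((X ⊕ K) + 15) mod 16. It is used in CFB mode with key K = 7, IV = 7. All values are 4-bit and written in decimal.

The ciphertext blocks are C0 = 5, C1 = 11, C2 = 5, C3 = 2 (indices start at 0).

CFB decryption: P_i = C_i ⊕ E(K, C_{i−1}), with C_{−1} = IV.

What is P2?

P2: E(K, 11) = 11; 5 ⊕ 11 = 14.

P2 = 14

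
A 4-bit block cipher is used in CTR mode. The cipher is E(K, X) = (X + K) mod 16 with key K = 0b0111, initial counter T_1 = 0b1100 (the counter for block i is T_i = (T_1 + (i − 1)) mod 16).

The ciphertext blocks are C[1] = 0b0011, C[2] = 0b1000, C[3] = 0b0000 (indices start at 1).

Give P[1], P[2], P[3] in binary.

CTR decryption: S_i = E(K, T_i) where T_i is the counter for block i; P_i = C_i ⊕ S_i.
P[1]: T = 0b1100, S = E(K, T) = 0b0011; 0b0011 ⊕ 0b0011 = 0b0000.
P[2]: T = 0b1101, S = E(K, T) = 0b0100; 0b1000 ⊕ 0b0100 = 0b1100.
P[3]: T = 0b1110, S = E(K, T) = 0b0101; 0b0000 ⊕ 0b0101 = 0b0101.

P[1] = 0b0000, P[2] = 0b1100, P[3] = 0b0101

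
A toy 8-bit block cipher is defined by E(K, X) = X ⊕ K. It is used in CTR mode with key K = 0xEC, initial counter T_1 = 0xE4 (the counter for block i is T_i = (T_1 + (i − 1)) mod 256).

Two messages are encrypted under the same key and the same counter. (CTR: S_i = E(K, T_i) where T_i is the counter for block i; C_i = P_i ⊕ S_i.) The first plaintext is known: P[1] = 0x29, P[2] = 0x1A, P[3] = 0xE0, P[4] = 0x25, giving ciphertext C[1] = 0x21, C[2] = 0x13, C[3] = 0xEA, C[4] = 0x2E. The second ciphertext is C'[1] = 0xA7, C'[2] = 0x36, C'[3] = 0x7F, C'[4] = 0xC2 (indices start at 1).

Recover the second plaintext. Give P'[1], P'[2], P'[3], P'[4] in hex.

P'[1] = 0xAF, P'[2] = 0x3F, P'[3] = 0x75, P'[4] = 0xC9

In CTR with a reused counter, both messages share the same keystream S_i, so C_i ⊕ C'_i = P_i ⊕ P'_i and thus P'_i = P_i ⊕ C_i ⊕ C'_i.
P'[1]: 0x29 ⊕ 0x21 ⊕ 0xA7 = 0xAF.
P'[2]: 0x1A ⊕ 0x13 ⊕ 0x36 = 0x3F.
P'[3]: 0xE0 ⊕ 0xEA ⊕ 0x7F = 0x75.
P'[4]: 0x25 ⊕ 0x2E ⊕ 0xC2 = 0xC9.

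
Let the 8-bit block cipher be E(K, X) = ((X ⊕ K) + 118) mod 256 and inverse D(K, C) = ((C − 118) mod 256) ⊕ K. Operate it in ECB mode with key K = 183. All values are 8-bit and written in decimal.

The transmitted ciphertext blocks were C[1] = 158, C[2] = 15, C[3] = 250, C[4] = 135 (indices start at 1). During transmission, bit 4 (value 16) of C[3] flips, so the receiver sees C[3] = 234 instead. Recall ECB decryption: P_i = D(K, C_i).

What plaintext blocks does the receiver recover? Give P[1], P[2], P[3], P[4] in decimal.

Only C[3] changed, to 234. In ECB, a change in C_i affects only P_i. Decrypting the received ciphertext:
P[1]: D(K, 158) = 159.
P[2]: D(K, 15) = 46.
P[3]: D(K, 234) = 195.
P[4]: D(K, 135) = 166.
Blocks that differ from the original plaintext: P[3].

P[1] = 159, P[2] = 46, P[3] = 195, P[4] = 166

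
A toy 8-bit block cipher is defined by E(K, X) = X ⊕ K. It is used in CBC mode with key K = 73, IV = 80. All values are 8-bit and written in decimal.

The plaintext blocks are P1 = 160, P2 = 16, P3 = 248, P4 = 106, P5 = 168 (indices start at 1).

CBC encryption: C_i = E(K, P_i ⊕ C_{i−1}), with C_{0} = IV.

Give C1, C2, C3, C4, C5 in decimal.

C1 = 185, C2 = 224, C3 = 81, C4 = 114, C5 = 147

C1: P1 ⊕ 80 = 240; E(K, 240) = 185.
C2: P2 ⊕ 185 = 169; E(K, 169) = 224.
C3: P3 ⊕ 224 = 24; E(K, 24) = 81.
C4: P4 ⊕ 81 = 59; E(K, 59) = 114.
C5: P5 ⊕ 114 = 218; E(K, 218) = 147.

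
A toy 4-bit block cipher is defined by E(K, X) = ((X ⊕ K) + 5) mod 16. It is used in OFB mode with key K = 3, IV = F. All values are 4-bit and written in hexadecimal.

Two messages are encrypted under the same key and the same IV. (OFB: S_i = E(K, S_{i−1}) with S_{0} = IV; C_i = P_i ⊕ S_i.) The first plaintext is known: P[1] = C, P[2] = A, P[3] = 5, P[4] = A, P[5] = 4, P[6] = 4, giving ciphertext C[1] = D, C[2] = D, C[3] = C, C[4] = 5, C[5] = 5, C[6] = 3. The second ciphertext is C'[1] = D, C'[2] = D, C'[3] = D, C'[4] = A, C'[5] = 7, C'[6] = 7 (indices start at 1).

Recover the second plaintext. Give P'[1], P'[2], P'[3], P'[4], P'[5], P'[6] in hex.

P'[1] = C, P'[2] = A, P'[3] = 4, P'[4] = 5, P'[5] = 6, P'[6] = 0

In OFB with a reused IV, both messages share the same keystream S_i, so C_i ⊕ C'_i = P_i ⊕ P'_i and thus P'_i = P_i ⊕ C_i ⊕ C'_i.
P'[1]: C ⊕ D ⊕ D = C.
P'[2]: A ⊕ D ⊕ D = A.
P'[3]: 5 ⊕ C ⊕ D = 4.
P'[4]: A ⊕ 5 ⊕ A = 5.
P'[5]: 4 ⊕ 5 ⊕ 7 = 6.
P'[6]: 4 ⊕ 3 ⊕ 7 = 0.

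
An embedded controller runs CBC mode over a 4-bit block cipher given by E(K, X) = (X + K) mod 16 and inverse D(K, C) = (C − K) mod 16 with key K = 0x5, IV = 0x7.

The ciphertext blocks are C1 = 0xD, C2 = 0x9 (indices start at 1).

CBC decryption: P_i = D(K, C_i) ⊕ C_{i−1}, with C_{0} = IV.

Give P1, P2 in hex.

P1 = 0xF, P2 = 0x9

P1: D(K, 0xD) = 0x8; 0x8 ⊕ 0x7 = 0xF.
P2: D(K, 0x9) = 0x4; 0x4 ⊕ 0xD = 0x9.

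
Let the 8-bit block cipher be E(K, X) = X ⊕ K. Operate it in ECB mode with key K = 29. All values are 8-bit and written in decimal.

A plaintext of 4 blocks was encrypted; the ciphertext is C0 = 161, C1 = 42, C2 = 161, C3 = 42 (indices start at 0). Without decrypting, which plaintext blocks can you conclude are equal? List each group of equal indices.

P0 = P2; P1 = P3

ECB encrypts each block independently with the same key, so equal ciphertext blocks imply equal plaintext blocks.
C0 = C2 = 161, so P0 = P2.
C1 = C3 = 42, so P1 = P3.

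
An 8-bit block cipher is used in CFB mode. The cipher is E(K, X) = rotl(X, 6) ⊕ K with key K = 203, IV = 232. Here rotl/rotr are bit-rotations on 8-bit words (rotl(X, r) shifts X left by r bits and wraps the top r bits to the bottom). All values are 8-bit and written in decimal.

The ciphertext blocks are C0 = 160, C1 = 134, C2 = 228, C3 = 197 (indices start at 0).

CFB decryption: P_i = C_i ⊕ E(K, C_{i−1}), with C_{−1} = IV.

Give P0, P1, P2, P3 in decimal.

P0: E(K, 232) = 241; 160 ⊕ 241 = 81.
P1: E(K, 160) = 227; 134 ⊕ 227 = 101.
P2: E(K, 134) = 106; 228 ⊕ 106 = 142.
P3: E(K, 228) = 242; 197 ⊕ 242 = 55.

P0 = 81, P1 = 101, P2 = 142, P3 = 55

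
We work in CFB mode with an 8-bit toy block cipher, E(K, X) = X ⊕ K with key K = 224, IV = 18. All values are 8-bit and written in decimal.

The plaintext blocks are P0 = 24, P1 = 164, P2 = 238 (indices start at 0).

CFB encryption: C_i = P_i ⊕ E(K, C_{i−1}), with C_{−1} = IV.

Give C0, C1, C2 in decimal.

C0: E(K, 18) = 242; 24 ⊕ 242 = 234.
C1: E(K, 234) = 10; 164 ⊕ 10 = 174.
C2: E(K, 174) = 78; 238 ⊕ 78 = 160.

C0 = 234, C1 = 174, C2 = 160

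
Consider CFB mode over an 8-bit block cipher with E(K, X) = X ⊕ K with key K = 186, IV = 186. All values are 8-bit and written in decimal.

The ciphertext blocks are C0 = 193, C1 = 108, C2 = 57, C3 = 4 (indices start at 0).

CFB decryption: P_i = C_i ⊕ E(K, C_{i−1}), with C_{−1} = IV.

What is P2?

P2 = 239

P2: E(K, 108) = 214; 57 ⊕ 214 = 239.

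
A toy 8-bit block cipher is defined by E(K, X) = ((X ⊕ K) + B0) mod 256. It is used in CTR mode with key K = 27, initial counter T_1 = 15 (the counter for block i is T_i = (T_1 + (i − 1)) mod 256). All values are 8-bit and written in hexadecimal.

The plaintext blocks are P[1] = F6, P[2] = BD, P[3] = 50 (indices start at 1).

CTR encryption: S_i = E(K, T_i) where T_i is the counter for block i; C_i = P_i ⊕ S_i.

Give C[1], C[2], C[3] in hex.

C[1]: T = 15, S = E(K, T) = E2; F6 ⊕ E2 = 14.
C[2]: T = 16, S = E(K, T) = E1; BD ⊕ E1 = 5C.
C[3]: T = 17, S = E(K, T) = E0; 50 ⊕ E0 = B0.

C[1] = 14, C[2] = 5C, C[3] = B0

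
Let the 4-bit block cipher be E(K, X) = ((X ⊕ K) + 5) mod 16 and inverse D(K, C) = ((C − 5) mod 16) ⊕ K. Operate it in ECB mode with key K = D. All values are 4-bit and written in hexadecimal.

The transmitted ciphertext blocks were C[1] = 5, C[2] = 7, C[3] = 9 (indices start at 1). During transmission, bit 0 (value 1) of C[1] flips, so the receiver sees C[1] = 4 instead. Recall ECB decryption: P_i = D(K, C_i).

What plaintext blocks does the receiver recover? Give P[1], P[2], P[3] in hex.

P[1] = 2, P[2] = F, P[3] = 9

Only C[1] changed, to 4. In ECB, a change in C_i affects only P_i. Decrypting the received ciphertext:
P[1]: D(K, 4) = 2.
P[2]: D(K, 7) = F.
P[3]: D(K, 9) = 9.
Blocks that differ from the original plaintext: P[1].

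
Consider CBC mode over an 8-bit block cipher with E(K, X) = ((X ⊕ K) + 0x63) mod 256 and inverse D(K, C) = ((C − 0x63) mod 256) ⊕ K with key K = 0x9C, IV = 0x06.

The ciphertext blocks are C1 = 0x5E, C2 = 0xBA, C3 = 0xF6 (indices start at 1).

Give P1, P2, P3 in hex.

P1 = 0x61, P2 = 0x95, P3 = 0xB5

CBC decryption: P_i = D(K, C_i) ⊕ C_{i−1}, with C_{0} = IV.
P1: D(K, 0x5E) = 0x67; 0x67 ⊕ 0x06 = 0x61.
P2: D(K, 0xBA) = 0xCB; 0xCB ⊕ 0x5E = 0x95.
P3: D(K, 0xF6) = 0x0F; 0x0F ⊕ 0xBA = 0xB5.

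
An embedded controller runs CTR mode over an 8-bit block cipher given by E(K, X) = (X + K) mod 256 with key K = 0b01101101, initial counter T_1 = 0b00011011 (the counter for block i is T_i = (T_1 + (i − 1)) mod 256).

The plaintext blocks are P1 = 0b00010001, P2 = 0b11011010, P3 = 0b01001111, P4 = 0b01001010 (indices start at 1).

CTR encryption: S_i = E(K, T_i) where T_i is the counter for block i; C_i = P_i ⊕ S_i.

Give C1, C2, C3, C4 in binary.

C1 = 0b10011001, C2 = 0b01010011, C3 = 0b11000101, C4 = 0b11000001

C1: T = 0b00011011, S = E(K, T) = 0b10001000; 0b00010001 ⊕ 0b10001000 = 0b10011001.
C2: T = 0b00011100, S = E(K, T) = 0b10001001; 0b11011010 ⊕ 0b10001001 = 0b01010011.
C3: T = 0b00011101, S = E(K, T) = 0b10001010; 0b01001111 ⊕ 0b10001010 = 0b11000101.
C4: T = 0b00011110, S = E(K, T) = 0b10001011; 0b01001010 ⊕ 0b10001011 = 0b11000001.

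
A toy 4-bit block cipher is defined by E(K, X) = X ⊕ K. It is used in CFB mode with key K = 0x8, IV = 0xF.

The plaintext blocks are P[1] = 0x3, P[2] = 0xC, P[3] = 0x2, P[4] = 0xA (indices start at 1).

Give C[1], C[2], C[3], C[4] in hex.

C[1] = 0x4, C[2] = 0x0, C[3] = 0xA, C[4] = 0x8

CFB encryption: C_i = P_i ⊕ E(K, C_{i−1}), with C_{0} = IV.
C[1]: E(K, 0xF) = 0x7; 0x3 ⊕ 0x7 = 0x4.
C[2]: E(K, 0x4) = 0xC; 0xC ⊕ 0xC = 0x0.
C[3]: E(K, 0x0) = 0x8; 0x2 ⊕ 0x8 = 0xA.
C[4]: E(K, 0xA) = 0x2; 0xA ⊕ 0x2 = 0x8.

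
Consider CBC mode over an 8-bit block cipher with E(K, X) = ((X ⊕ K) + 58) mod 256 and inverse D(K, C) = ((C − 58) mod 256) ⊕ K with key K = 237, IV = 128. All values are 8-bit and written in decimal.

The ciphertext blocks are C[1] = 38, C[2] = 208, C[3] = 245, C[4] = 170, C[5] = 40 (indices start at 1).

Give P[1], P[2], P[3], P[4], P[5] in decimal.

CBC decryption: P_i = D(K, C_i) ⊕ C_{i−1}, with C_{0} = IV.
P[1]: D(K, 38) = 1; 1 ⊕ 128 = 129.
P[2]: D(K, 208) = 123; 123 ⊕ 38 = 93.
P[3]: D(K, 245) = 86; 86 ⊕ 208 = 134.
P[4]: D(K, 170) = 157; 157 ⊕ 245 = 104.
P[5]: D(K, 40) = 3; 3 ⊕ 170 = 169.

P[1] = 129, P[2] = 93, P[3] = 134, P[4] = 104, P[5] = 169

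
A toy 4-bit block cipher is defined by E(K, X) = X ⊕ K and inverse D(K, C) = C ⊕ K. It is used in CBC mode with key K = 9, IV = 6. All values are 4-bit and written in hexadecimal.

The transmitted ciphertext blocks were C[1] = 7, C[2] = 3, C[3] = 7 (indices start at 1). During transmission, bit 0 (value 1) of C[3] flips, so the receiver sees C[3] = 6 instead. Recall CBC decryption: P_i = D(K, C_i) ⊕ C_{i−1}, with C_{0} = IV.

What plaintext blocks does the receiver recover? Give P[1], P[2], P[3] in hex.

P[1] = 8, P[2] = D, P[3] = C

Only C[3] changed, to 6. In CBC, a change in C_i garbles P_i and flips the same bit in P_{i+1}. Decrypting the received ciphertext:
P[1]: D(K, 7) = E; E ⊕ 6 = 8.
P[2]: D(K, 3) = A; A ⊕ 7 = D.
P[3]: D(K, 6) = F; F ⊕ 3 = C.
Blocks that differ from the original plaintext: P[3].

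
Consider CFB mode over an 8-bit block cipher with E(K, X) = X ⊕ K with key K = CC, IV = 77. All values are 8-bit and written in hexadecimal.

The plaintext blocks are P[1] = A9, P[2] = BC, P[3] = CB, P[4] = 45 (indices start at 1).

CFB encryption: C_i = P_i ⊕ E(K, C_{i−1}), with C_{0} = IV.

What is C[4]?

C[1]: E(K, 77) = BB; A9 ⊕ BB = 12.
C[2]: E(K, 12) = DE; BC ⊕ DE = 62.
C[3]: E(K, 62) = AE; CB ⊕ AE = 65.
C[4]: E(K, 65) = A9; 45 ⊕ A9 = EC.

C[4] = EC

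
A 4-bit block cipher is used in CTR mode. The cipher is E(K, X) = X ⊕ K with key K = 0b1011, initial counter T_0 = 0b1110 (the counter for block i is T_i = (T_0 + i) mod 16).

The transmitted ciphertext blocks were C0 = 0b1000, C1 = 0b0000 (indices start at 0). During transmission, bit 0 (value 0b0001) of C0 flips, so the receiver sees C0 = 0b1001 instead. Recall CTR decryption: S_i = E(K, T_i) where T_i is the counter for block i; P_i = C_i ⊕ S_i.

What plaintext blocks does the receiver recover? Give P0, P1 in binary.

Only C0 changed, to 0b1001. In CTR, a change in C_i flips the same bit in P_i only; the keystream is unaffected. Decrypting the received ciphertext:
P0: T = 0b1110, S = E(K, T) = 0b0101; 0b1001 ⊕ 0b0101 = 0b1100.
P1: T = 0b1111, S = E(K, T) = 0b0100; 0b0000 ⊕ 0b0100 = 0b0100.
Blocks that differ from the original plaintext: P0.

P0 = 0b1100, P1 = 0b0100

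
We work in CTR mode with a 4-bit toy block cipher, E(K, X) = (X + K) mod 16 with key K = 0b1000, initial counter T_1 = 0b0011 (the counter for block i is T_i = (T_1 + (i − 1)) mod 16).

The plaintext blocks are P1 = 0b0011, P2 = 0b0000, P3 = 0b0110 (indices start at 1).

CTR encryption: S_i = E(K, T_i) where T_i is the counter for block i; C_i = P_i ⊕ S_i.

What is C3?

C3 = 0b1011

C1: T = 0b0011, S = E(K, T) = 0b1011; 0b0011 ⊕ 0b1011 = 0b1000.
C2: T = 0b0100, S = E(K, T) = 0b1100; 0b0000 ⊕ 0b1100 = 0b1100.
C3: T = 0b0101, S = E(K, T) = 0b1101; 0b0110 ⊕ 0b1101 = 0b1011.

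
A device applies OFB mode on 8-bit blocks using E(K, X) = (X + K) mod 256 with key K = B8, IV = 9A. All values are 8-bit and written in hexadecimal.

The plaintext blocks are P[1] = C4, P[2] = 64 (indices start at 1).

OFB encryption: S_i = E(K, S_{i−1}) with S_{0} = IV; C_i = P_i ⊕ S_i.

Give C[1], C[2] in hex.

C[1]: S = E(K, 9A) = 52; C4 ⊕ 52 = 96.
C[2]: S = E(K, 52) = 0A; 64 ⊕ 0A = 6E.

C[1] = 96, C[2] = 6E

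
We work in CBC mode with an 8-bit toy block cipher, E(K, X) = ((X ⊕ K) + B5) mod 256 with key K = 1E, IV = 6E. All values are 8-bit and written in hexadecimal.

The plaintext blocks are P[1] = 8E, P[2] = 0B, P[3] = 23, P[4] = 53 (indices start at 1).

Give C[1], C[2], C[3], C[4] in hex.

CBC encryption: C_i = E(K, P_i ⊕ C_{i−1}), with C_{0} = IV.
C[1]: P[1] ⊕ 6E = E0; E(K, E0) = B3.
C[2]: P[2] ⊕ B3 = B8; E(K, B8) = 5B.
C[3]: P[3] ⊕ 5B = 78; E(K, 78) = 1B.
C[4]: P[4] ⊕ 1B = 48; E(K, 48) = 0B.

C[1] = B3, C[2] = 5B, C[3] = 1B, C[4] = 0B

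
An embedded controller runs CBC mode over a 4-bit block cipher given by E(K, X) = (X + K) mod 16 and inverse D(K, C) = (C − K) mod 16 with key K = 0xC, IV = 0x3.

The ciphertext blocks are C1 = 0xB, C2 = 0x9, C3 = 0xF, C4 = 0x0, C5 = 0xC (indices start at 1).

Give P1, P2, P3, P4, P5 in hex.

CBC decryption: P_i = D(K, C_i) ⊕ C_{i−1}, with C_{0} = IV.
P1: D(K, 0xB) = 0xF; 0xF ⊕ 0x3 = 0xC.
P2: D(K, 0x9) = 0xD; 0xD ⊕ 0xB = 0x6.
P3: D(K, 0xF) = 0x3; 0x3 ⊕ 0x9 = 0xA.
P4: D(K, 0x0) = 0x4; 0x4 ⊕ 0xF = 0xB.
P5: D(K, 0xC) = 0x0; 0x0 ⊕ 0x0 = 0x0.

P1 = 0xC, P2 = 0x6, P3 = 0xA, P4 = 0xB, P5 = 0x0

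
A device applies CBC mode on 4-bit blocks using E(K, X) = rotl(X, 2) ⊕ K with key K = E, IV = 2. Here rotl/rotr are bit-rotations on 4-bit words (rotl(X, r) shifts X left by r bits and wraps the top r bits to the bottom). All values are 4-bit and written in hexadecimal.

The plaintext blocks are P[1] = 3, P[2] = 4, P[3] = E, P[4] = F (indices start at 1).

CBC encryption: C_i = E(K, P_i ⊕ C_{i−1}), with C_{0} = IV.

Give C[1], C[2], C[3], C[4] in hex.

C[1] = A, C[2] = 5, C[3] = 0, C[4] = 1

C[1]: P[1] ⊕ 2 = 1; E(K, 1) = A.
C[2]: P[2] ⊕ A = E; E(K, E) = 5.
C[3]: P[3] ⊕ 5 = B; E(K, B) = 0.
C[4]: P[4] ⊕ 0 = F; E(K, F) = 1.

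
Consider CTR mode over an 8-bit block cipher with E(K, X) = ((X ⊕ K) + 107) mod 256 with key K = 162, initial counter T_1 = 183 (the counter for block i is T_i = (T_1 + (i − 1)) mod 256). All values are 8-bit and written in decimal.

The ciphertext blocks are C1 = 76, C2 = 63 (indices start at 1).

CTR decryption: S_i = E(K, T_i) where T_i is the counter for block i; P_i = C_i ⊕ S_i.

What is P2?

P2 = 186

P2: T = 184, S = E(K, T) = 133; 63 ⊕ 133 = 186.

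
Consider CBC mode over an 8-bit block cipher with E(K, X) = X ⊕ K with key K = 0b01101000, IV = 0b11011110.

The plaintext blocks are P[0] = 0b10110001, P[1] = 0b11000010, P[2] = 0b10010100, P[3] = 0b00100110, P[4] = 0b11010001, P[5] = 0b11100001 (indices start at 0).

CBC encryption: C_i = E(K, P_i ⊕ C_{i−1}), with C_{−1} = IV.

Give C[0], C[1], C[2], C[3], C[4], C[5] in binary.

C[0]: P[0] ⊕ 0b11011110 = 0b01101111; E(K, 0b01101111) = 0b00000111.
C[1]: P[1] ⊕ 0b00000111 = 0b11000101; E(K, 0b11000101) = 0b10101101.
C[2]: P[2] ⊕ 0b10101101 = 0b00111001; E(K, 0b00111001) = 0b01010001.
C[3]: P[3] ⊕ 0b01010001 = 0b01110111; E(K, 0b01110111) = 0b00011111.
C[4]: P[4] ⊕ 0b00011111 = 0b11001110; E(K, 0b11001110) = 0b10100110.
C[5]: P[5] ⊕ 0b10100110 = 0b01000111; E(K, 0b01000111) = 0b00101111.

C[0] = 0b00000111, C[1] = 0b10101101, C[2] = 0b01010001, C[3] = 0b00011111, C[4] = 0b10100110, C[5] = 0b00101111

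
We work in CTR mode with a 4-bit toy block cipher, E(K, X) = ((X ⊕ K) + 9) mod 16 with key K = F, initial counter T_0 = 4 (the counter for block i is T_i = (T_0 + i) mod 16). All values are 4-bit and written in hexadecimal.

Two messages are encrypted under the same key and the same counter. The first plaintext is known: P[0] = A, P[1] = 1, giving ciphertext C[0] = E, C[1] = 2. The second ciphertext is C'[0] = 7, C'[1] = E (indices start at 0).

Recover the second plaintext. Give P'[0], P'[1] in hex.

In CTR with a reused counter, both messages share the same keystream S_i, so C_i ⊕ C'_i = P_i ⊕ P'_i and thus P'_i = P_i ⊕ C_i ⊕ C'_i.
P'[0]: A ⊕ E ⊕ 7 = 3.
P'[1]: 1 ⊕ 2 ⊕ E = D.

P'[0] = 3, P'[1] = D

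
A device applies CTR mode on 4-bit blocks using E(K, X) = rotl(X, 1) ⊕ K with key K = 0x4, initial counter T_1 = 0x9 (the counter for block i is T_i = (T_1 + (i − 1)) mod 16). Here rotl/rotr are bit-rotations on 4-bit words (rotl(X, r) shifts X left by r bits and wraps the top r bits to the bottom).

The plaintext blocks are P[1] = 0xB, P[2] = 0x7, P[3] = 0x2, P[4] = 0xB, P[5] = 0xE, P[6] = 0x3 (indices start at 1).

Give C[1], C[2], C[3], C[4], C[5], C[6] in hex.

C[1] = 0xC, C[2] = 0x6, C[3] = 0x1, C[4] = 0x6, C[5] = 0x1, C[6] = 0xA

CTR encryption: S_i = E(K, T_i) where T_i is the counter for block i; C_i = P_i ⊕ S_i.
C[1]: T = 0x9, S = E(K, T) = 0x7; 0xB ⊕ 0x7 = 0xC.
C[2]: T = 0xA, S = E(K, T) = 0x1; 0x7 ⊕ 0x1 = 0x6.
C[3]: T = 0xB, S = E(K, T) = 0x3; 0x2 ⊕ 0x3 = 0x1.
C[4]: T = 0xC, S = E(K, T) = 0xD; 0xB ⊕ 0xD = 0x6.
C[5]: T = 0xD, S = E(K, T) = 0xF; 0xE ⊕ 0xF = 0x1.
C[6]: T = 0xE, S = E(K, T) = 0x9; 0x3 ⊕ 0x9 = 0xA.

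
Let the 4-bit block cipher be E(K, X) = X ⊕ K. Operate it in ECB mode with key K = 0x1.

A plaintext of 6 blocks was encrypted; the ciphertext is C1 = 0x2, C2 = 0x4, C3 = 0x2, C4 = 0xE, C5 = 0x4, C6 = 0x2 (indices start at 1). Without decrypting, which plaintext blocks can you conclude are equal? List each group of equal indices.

ECB encrypts each block independently with the same key, so equal ciphertext blocks imply equal plaintext blocks.
C1 = C3 = C6 = 0x2, so P1 = P3 = P6.
C2 = C5 = 0x4, so P2 = P5.

P1 = P3 = P6; P2 = P5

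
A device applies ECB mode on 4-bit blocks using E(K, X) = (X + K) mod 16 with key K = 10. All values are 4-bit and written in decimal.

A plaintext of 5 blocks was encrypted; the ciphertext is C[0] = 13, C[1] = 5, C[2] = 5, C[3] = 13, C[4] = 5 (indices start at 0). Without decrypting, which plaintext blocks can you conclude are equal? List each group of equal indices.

P[0] = P[3]; P[1] = P[2] = P[4]

ECB encrypts each block independently with the same key, so equal ciphertext blocks imply equal plaintext blocks.
C[0] = C[3] = 13, so P[0] = P[3].
C[1] = C[2] = C[4] = 5, so P[1] = P[2] = P[4].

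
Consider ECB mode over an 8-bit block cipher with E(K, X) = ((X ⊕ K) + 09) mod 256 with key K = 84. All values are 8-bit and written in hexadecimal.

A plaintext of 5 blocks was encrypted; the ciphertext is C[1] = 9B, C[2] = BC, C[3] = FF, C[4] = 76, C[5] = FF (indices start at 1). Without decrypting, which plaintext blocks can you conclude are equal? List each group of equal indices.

P[3] = P[5]

ECB encrypts each block independently with the same key, so equal ciphertext blocks imply equal plaintext blocks.
C[3] = C[5] = FF, so P[3] = P[5].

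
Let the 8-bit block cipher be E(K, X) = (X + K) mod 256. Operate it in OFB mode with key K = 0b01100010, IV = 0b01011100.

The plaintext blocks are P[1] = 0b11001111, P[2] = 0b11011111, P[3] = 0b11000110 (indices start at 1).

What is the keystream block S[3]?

0b10000010

OFB encryption: S_i = E(K, S_{i−1}) with S_{0} = IV; C_i = P_i ⊕ S_i.
C[1]: S = E(K, 0b01011100) = 0b10111110; 0b11001111 ⊕ 0b10111110 = 0b01110001.
C[2]: S = E(K, 0b10111110) = 0b00100000; 0b11011111 ⊕ 0b00100000 = 0b11111111.
C[3]: S = E(K, 0b00100000) = 0b10000010; 0b11000110 ⊕ 0b10000010 = 0b01000100.
So S[3] = 0b10000010.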